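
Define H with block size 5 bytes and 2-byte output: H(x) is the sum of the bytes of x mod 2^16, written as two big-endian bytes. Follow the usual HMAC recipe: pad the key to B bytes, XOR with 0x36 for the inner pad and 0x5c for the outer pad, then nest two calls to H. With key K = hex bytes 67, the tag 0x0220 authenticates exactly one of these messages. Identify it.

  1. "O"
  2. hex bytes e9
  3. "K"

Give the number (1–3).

Key hex bytes 67 is 1 byte ≤ B = 5; zero-pad to 5 bytes: K' = 67 00 00 00 00.
K' ⊕ ipad = 51 36 36 36 36; K' ⊕ opad = 3b 5c 5c 5c 5c.
m1: inner = H(51 36 36 36 36 4f) = 01 78; tag = H(3b 5c 5c 5c 5c 01 78) = 0224
m2: inner = H(51 36 36 36 36 e9) = 02 12; tag = H(3b 5c 5c 5c 5c 02 12) = 01bf
m3: inner = H(51 36 36 36 36 4b) = 01 74; tag = H(3b 5c 5c 5c 5c 01 74) = 0220 ← matches

3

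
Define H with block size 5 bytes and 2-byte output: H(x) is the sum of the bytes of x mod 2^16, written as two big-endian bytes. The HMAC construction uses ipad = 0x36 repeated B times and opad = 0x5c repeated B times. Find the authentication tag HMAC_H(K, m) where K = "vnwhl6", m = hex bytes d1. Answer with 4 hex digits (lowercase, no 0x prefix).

02a6

Key "vnwhl6" = 76 6e 77 68 6c 36 is 6 bytes > B = 5, so hash it first: H(key) = 02 65, then zero-pad to 5 bytes: K' = 02 65 00 00 00.
K' ⊕ ipad = 34 53 36 36 36.  K' ⊕ opad = 5e 39 5c 5c 5c.
Inner input = (K'⊕ipad) ∥ m = 34 53 36 36 36 ∥ d1.
Inner hash: sum = 52+83+54+54+54+209 = 506 → 01 fa.
Outer input = (K'⊕opad) ∥ inner = 5e 39 5c 5c 5c ∥ 01 fa.
Outer hash (tag): sum = 94+57+92+92+92+1+250 = 678 → 02 a6.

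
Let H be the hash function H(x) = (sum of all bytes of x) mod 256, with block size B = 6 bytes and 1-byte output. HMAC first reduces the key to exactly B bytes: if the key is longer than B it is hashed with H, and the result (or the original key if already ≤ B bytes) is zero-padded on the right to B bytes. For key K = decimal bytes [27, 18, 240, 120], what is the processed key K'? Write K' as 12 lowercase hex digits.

1b12f0780000

Key decimal bytes [27, 18, 240, 120] = 1b 12 f0 78 is 4 bytes ≤ B = 6; zero-pad to 6 bytes: K' = 1b 12 f0 78 00 00.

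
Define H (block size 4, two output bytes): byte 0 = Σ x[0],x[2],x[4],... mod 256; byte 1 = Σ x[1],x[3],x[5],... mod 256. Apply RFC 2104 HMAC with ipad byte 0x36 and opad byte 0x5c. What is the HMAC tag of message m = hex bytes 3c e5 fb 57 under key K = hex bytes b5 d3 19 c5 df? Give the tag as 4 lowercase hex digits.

5540

Key hex bytes b5 d3 19 c5 df is 5 bytes > B = 4, so hash it first: H(key) = ad 98, then zero-pad to 4 bytes: K' = ad 98 00 00.
K' ⊕ ipad = 9b ae 36 36.  K' ⊕ opad = f1 c4 5c 5c.
Inner input = (K'⊕ipad) ∥ m = 9b ae 36 36 ∥ 3c e5 fb 57.
Inner hash: even-index sum = 520 mod 256 = 8; odd-index sum = 544 mod 256 = 32 → 08 20.
Outer input = (K'⊕opad) ∥ inner = f1 c4 5c 5c ∥ 08 20.
Outer hash (tag): even-index sum = 341 mod 256 = 85; odd-index sum = 320 mod 256 = 64 → 55 40.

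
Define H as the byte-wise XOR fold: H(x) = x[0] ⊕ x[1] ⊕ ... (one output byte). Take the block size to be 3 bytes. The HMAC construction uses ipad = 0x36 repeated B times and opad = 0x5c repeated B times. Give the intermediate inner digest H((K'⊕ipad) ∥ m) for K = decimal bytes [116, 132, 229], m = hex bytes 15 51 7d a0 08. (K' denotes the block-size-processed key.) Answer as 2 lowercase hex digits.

Key decimal bytes [116, 132, 229] = 74 84 e5 is exactly B = 3 bytes: K' = 74 84 e5.
K' ⊕ ipad = 42 b2 d3.
Inner input = 42 b2 d3 ∥ 15 51 7d a0 08.
Inner hash: XOR 42⊕b2⊕d3⊕15⊕51⊕7d⊕a0⊕08 = b2.

b2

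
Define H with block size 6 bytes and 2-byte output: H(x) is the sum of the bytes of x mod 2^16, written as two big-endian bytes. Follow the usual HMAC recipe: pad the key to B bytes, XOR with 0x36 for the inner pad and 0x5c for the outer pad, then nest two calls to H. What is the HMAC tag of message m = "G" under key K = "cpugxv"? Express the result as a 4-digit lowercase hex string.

0123

Key "cpugxv" = 63 70 75 67 78 76 is exactly B = 6 bytes: K' = 63 70 75 67 78 76.
K' ⊕ ipad = 55 46 43 51 4e 40.  K' ⊕ opad = 3f 2c 29 3b 24 2a.
Inner input = (K'⊕ipad) ∥ m = 55 46 43 51 4e 40 ∥ 47.
Inner hash: sum = 85+70+67+81+78+64+71 = 516 → 02 04.
Outer input = (K'⊕opad) ∥ inner = 3f 2c 29 3b 24 2a ∥ 02 04.
Outer hash (tag): sum = 63+44+41+59+36+42+2+4 = 291 → 01 23.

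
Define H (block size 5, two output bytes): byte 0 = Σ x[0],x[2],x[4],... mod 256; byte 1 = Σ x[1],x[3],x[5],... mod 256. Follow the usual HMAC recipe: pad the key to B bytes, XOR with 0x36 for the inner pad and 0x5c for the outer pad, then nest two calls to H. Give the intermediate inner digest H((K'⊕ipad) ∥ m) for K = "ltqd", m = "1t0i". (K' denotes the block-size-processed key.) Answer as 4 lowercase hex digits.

Key "ltqd" = 6c 74 71 64 is 4 bytes ≤ B = 5; zero-pad to 5 bytes: K' = 6c 74 71 64 00.
K' ⊕ ipad = 5a 42 47 52 36.
Inner input = 5a 42 47 52 36 ∥ 31 74 30 69.
Inner hash: even-index sum = 436 mod 256 = 180; odd-index sum = 245 mod 256 = 245 → b4 f5.

b4f5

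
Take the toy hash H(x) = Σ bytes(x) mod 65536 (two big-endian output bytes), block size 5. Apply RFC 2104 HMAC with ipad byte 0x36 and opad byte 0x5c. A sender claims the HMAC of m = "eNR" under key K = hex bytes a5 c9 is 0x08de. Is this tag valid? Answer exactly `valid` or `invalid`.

Key hex bytes a5 c9 is 2 bytes ≤ B = 5; zero-pad to 5 bytes: K' = a5 c9 00 00 00.
K' ⊕ ipad = 93 ff 36 36 36; K' ⊕ opad = f9 95 5c 5c 5c.
Inner hash: sum = 147+255+54+54+54+101+78+82 = 825 → 03 39.
Outer hash (recomputed tag): sum = 249+149+92+92+92+3+57 = 734 → 02 de.
Recomputed tag = 02de; claimed = 08de → mismatch.

invalid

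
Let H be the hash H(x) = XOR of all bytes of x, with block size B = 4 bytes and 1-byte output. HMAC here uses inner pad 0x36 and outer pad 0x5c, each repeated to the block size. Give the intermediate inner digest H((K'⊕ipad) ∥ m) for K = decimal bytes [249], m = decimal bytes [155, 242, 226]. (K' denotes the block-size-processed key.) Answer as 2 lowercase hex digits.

Key decimal bytes [249] = f9 is 1 byte ≤ B = 4; zero-pad to 4 bytes: K' = f9 00 00 00.
K' ⊕ ipad = cf 36 36 36.
Inner input = cf 36 36 36 ∥ 9b f2 e2.
Inner hash: XOR cf⊕36⊕36⊕36⊕9b⊕f2⊕e2 = 72.

72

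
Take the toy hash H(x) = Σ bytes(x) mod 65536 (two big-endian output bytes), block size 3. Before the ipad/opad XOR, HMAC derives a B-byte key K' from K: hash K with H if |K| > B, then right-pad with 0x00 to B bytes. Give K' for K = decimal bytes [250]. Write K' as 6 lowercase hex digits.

Key decimal bytes [250] = fa is 1 byte ≤ B = 3; zero-pad to 3 bytes: K' = fa 00 00.

fa0000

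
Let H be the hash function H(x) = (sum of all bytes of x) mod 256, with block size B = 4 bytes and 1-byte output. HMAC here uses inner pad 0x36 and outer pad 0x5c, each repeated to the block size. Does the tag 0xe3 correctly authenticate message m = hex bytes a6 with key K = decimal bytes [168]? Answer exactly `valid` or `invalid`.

invalid

Key decimal bytes [168] = a8 is 1 byte ≤ B = 4; zero-pad to 4 bytes: K' = a8 00 00 00.
K' ⊕ ipad = 9e 36 36 36; K' ⊕ opad = f4 5c 5c 5c.
Inner hash: sum = 158+54+54+54+166 = 486; mod 256 = 230 → e6.
Outer hash (recomputed tag): sum = 244+92+92+92+230 = 750; mod 256 = 238 → ee.
Recomputed tag = ee; claimed = e3 → mismatch.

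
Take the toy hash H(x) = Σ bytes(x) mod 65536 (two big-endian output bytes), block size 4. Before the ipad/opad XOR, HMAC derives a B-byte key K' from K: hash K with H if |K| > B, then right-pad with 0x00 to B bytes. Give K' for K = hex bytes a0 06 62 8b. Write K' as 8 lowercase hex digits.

a006628b

Key hex bytes a0 06 62 8b is exactly B = 4 bytes: K' = a0 06 62 8b.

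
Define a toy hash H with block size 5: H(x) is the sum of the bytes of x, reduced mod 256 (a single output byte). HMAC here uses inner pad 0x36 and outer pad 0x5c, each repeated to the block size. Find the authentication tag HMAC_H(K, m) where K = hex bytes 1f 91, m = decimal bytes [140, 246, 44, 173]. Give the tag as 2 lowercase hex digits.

f1

Key hex bytes 1f 91 is 2 bytes ≤ B = 5; zero-pad to 5 bytes: K' = 1f 91 00 00 00.
K' ⊕ ipad = 29 a7 36 36 36.  K' ⊕ opad = 43 cd 5c 5c 5c.
Inner input = (K'⊕ipad) ∥ m = 29 a7 36 36 36 ∥ 8c f6 2c ad.
Inner hash: sum = 41+167+54+54+54+140+246+44+173 = 973; mod 256 = 205 → cd.
Outer input = (K'⊕opad) ∥ inner = 43 cd 5c 5c 5c ∥ cd.
Outer hash (tag): sum = 67+205+92+92+92+205 = 753; mod 256 = 241 → f1.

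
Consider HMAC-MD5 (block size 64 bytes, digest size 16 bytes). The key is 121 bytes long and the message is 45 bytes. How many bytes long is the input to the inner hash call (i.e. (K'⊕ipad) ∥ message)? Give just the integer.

109

Key is 121 > 64 bytes, so it is hashed to 16 bytes then zero-padded to 64: |K'| = 64.
Inner input = (K'⊕ipad) ∥ m → 64 + 45 = 109 bytes.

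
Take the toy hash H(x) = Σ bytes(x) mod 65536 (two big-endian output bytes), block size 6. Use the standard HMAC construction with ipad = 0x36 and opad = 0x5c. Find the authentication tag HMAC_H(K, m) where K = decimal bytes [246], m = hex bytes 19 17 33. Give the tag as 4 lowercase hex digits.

02a9

Key decimal bytes [246] = f6 is 1 byte ≤ B = 6; zero-pad to 6 bytes: K' = f6 00 00 00 00 00.
K' ⊕ ipad = c0 36 36 36 36 36.  K' ⊕ opad = aa 5c 5c 5c 5c 5c.
Inner input = (K'⊕ipad) ∥ m = c0 36 36 36 36 36 ∥ 19 17 33.
Inner hash: sum = 192+54+54+54+54+54+25+23+51 = 561 → 02 31.
Outer input = (K'⊕opad) ∥ inner = aa 5c 5c 5c 5c 5c ∥ 02 31.
Outer hash (tag): sum = 170+92+92+92+92+92+2+49 = 681 → 02 a9.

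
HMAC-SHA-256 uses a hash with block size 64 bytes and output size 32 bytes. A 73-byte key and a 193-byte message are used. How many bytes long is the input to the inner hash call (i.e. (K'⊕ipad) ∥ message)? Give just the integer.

Key is 73 > 64 bytes, so it is hashed to 32 bytes then zero-padded to 64: |K'| = 64.
Inner input = (K'⊕ipad) ∥ m → 64 + 193 = 257 bytes.

257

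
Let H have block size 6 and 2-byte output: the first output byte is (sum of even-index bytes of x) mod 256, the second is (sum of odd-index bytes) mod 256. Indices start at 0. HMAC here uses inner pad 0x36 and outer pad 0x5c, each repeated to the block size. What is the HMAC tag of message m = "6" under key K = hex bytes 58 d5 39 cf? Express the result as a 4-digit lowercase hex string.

ae8a

Key hex bytes 58 d5 39 cf is 4 bytes ≤ B = 6; zero-pad to 6 bytes: K' = 58 d5 39 cf 00 00.
K' ⊕ ipad = 6e e3 0f f9 36 36.  K' ⊕ opad = 04 89 65 93 5c 5c.
Inner input = (K'⊕ipad) ∥ m = 6e e3 0f f9 36 36 ∥ 36.
Inner hash: even-index sum = 233 mod 256 = 233; odd-index sum = 530 mod 256 = 18 → e9 12.
Outer input = (K'⊕opad) ∥ inner = 04 89 65 93 5c 5c ∥ e9 12.
Outer hash (tag): even-index sum = 430 mod 256 = 174; odd-index sum = 394 mod 256 = 138 → ae 8a.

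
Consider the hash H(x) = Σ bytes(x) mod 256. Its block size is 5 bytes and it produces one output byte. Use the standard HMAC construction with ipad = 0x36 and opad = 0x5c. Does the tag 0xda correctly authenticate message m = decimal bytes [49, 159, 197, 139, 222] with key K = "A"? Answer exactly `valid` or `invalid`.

valid

Key "A" = 41 is 1 byte ≤ B = 5; zero-pad to 5 bytes: K' = 41 00 00 00 00.
K' ⊕ ipad = 77 36 36 36 36; K' ⊕ opad = 1d 5c 5c 5c 5c.
Inner hash: sum = 119+54+54+54+54+49+159+197+139+222 = 1101; mod 256 = 77 → 4d.
Outer hash (recomputed tag): sum = 29+92+92+92+92+77 = 474; mod 256 = 218 → da.
Recomputed tag = da; claimed = da → match.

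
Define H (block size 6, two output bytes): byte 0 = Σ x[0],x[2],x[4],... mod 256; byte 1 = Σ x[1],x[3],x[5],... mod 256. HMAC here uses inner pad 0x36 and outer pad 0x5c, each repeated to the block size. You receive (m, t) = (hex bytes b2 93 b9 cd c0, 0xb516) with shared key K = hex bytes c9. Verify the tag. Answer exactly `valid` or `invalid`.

invalid

Key hex bytes c9 is 1 byte ≤ B = 6; zero-pad to 6 bytes: K' = c9 00 00 00 00 00.
K' ⊕ ipad = ff 36 36 36 36 36; K' ⊕ opad = 95 5c 5c 5c 5c 5c.
Inner hash: even-index sum = 918 mod 256 = 150; odd-index sum = 514 mod 256 = 2 → 96 02.
Outer hash (recomputed tag): even-index sum = 483 mod 256 = 227; odd-index sum = 278 mod 256 = 22 → e3 16.
Recomputed tag = e316; claimed = b516 → mismatch.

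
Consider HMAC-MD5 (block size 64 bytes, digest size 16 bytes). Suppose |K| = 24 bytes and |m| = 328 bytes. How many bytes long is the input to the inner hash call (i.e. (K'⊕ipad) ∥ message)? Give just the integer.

392

Key is 24 ≤ 64 bytes, zero-padded: |K'| = 64.
Inner input = (K'⊕ipad) ∥ m → 64 + 328 = 392 bytes.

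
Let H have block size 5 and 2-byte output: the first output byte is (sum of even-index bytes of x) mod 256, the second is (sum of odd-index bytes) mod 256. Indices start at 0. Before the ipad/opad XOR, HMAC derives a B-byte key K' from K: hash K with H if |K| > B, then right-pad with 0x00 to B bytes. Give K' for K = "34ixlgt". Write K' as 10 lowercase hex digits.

7c13000000

|K| = 7 > B = 5, so first hash the key.
H(K): even-index sum = 380 mod 256 = 124; odd-index sum = 275 mod 256 = 19 → 7c 13.
Zero-pad H(K) = 7c 13 to 5 bytes: K' = 7c 13 00 00 00.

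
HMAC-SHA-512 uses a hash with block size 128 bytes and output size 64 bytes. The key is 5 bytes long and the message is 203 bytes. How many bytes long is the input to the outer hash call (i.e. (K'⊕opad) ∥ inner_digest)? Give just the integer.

192

Key is 5 ≤ 128 bytes, zero-padded: |K'| = 128.
Outer input = (K'⊕opad) ∥ H(inner) → 128 + 64 = 192 bytes.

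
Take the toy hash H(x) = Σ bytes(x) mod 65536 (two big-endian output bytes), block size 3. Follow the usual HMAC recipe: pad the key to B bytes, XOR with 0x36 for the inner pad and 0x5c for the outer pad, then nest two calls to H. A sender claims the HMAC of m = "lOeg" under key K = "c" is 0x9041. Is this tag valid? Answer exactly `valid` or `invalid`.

invalid

Key "c" = 63 is 1 byte ≤ B = 3; zero-pad to 3 bytes: K' = 63 00 00.
K' ⊕ ipad = 55 36 36; K' ⊕ opad = 3f 5c 5c.
Inner hash: sum = 85+54+54+108+79+101+103 = 584 → 02 48.
Outer hash (recomputed tag): sum = 63+92+92+2+72 = 321 → 01 41.
Recomputed tag = 0141; claimed = 9041 → mismatch.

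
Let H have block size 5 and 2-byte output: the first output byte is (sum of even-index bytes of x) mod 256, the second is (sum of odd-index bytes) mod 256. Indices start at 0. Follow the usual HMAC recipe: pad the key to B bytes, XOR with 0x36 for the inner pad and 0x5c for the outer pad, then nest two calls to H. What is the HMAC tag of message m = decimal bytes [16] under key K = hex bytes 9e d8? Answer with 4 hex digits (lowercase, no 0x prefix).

aef4

Key hex bytes 9e d8 is 2 bytes ≤ B = 5; zero-pad to 5 bytes: K' = 9e d8 00 00 00.
K' ⊕ ipad = a8 ee 36 36 36.  K' ⊕ opad = c2 84 5c 5c 5c.
Inner input = (K'⊕ipad) ∥ m = a8 ee 36 36 36 ∥ 10.
Inner hash: even-index sum = 276 mod 256 = 20; odd-index sum = 308 mod 256 = 52 → 14 34.
Outer input = (K'⊕opad) ∥ inner = c2 84 5c 5c 5c ∥ 14 34.
Outer hash (tag): even-index sum = 430 mod 256 = 174; odd-index sum = 244 mod 256 = 244 → ae f4.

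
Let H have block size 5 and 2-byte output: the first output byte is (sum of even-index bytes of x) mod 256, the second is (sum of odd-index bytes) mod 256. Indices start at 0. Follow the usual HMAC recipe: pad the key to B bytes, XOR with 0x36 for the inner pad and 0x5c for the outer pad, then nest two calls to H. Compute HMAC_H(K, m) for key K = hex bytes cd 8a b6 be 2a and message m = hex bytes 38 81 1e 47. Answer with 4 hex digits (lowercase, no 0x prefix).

8b17

Key hex bytes cd 8a b6 be 2a is exactly B = 5 bytes: K' = cd 8a b6 be 2a.
K' ⊕ ipad = fb bc 80 88 1c.  K' ⊕ opad = 91 d6 ea e2 76.
Inner input = (K'⊕ipad) ∥ m = fb bc 80 88 1c ∥ 38 81 1e 47.
Inner hash: even-index sum = 607 mod 256 = 95; odd-index sum = 410 mod 256 = 154 → 5f 9a.
Outer input = (K'⊕opad) ∥ inner = 91 d6 ea e2 76 ∥ 5f 9a.
Outer hash (tag): even-index sum = 651 mod 256 = 139; odd-index sum = 535 mod 256 = 23 → 8b 17.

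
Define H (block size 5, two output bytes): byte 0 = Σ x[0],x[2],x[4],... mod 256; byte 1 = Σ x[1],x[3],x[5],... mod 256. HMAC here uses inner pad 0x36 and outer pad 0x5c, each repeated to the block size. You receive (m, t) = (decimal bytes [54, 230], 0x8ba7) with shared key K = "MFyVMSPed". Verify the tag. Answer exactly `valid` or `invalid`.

invalid

Key "MFyVMSPed" = 4d 46 79 56 4d 53 50 65 64 is 9 bytes > B = 5, so hash it first: H(key) = c7 54, then zero-pad to 5 bytes: K' = c7 54 00 00 00.
K' ⊕ ipad = f1 62 36 36 36; K' ⊕ opad = 9b 08 5c 5c 5c.
Inner hash: even-index sum = 579 mod 256 = 67; odd-index sum = 206 mod 256 = 206 → 43 ce.
Outer hash (recomputed tag): even-index sum = 545 mod 256 = 33; odd-index sum = 167 mod 256 = 167 → 21 a7.
Recomputed tag = 21a7; claimed = 8ba7 → mismatch.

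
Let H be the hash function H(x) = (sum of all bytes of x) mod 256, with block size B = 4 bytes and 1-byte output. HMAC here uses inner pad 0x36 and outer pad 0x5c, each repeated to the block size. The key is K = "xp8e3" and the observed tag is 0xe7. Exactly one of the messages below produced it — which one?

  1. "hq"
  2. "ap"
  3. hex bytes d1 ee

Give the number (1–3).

Key "xp8e3" = 78 70 38 65 33 is 5 bytes > B = 4, so hash it first: H(key) = b8, then zero-pad to 4 bytes: K' = b8 00 00 00.
K' ⊕ ipad = 8e 36 36 36; K' ⊕ opad = e4 5c 5c 5c.
m1: inner = H(8e 36 36 36 68 71) = 09; tag = H(e4 5c 5c 5c 09) = 01
m2: inner = H(8e 36 36 36 61 70) = 01; tag = H(e4 5c 5c 5c 01) = f9
m3: inner = H(8e 36 36 36 d1 ee) = ef; tag = H(e4 5c 5c 5c ef) = e7 ← matches

3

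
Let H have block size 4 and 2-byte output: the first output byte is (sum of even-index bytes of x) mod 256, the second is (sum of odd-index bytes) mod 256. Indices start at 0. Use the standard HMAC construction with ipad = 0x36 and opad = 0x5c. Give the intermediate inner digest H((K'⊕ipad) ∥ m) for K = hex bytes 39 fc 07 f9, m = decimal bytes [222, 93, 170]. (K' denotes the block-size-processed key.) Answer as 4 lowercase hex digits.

c8f6

Key hex bytes 39 fc 07 f9 is exactly B = 4 bytes: K' = 39 fc 07 f9.
K' ⊕ ipad = 0f ca 31 cf.
Inner input = 0f ca 31 cf ∥ de 5d aa.
Inner hash: even-index sum = 456 mod 256 = 200; odd-index sum = 502 mod 256 = 246 → c8 f6.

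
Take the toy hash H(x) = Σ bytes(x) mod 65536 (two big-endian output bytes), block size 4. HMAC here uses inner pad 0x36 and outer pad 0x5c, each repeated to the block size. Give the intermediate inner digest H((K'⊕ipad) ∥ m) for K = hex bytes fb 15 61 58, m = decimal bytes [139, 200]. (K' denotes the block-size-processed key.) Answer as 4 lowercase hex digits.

Key hex bytes fb 15 61 58 is exactly B = 4 bytes: K' = fb 15 61 58.
K' ⊕ ipad = cd 23 57 6e.
Inner input = cd 23 57 6e ∥ 8b c8.
Inner hash: sum = 205+35+87+110+139+200 = 776 → 03 08.

0308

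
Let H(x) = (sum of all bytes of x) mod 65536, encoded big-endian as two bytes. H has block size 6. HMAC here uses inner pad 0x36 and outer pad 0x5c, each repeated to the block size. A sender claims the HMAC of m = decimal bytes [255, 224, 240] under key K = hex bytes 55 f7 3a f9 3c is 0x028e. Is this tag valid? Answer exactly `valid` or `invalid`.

Key hex bytes 55 f7 3a f9 3c is 5 bytes ≤ B = 6; zero-pad to 6 bytes: K' = 55 f7 3a f9 3c 00.
K' ⊕ ipad = 63 c1 0c cf 0a 36; K' ⊕ opad = 09 ab 66 a5 60 5c.
Inner hash: sum = 99+193+12+207+10+54+255+224+240 = 1294 → 05 0e.
Outer hash (recomputed tag): sum = 9+171+102+165+96+92+5+14 = 654 → 02 8e.
Recomputed tag = 028e; claimed = 028e → match.

valid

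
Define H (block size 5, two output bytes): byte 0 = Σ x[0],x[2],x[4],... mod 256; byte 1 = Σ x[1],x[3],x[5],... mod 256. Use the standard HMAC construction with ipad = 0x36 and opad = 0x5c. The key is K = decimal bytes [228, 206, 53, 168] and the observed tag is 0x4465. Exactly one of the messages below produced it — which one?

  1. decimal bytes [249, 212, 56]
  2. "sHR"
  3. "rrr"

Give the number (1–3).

Key decimal bytes [228, 206, 53, 168] = e4 ce 35 a8 is 4 bytes ≤ B = 5; zero-pad to 5 bytes: K' = e4 ce 35 a8 00.
K' ⊕ ipad = d2 f8 03 9e 36; K' ⊕ opad = b8 92 69 f4 5c.
m1: inner = H(d2 f8 03 9e 36 f9 d4 38) = df c7; tag = H(b8 92 69 f4 5c df c7) = 4465 ← matches
m2: inner = H(d2 f8 03 9e 36 73 48 52) = 53 5b; tag = H(b8 92 69 f4 5c 53 5b) = d8d9
m3: inner = H(d2 f8 03 9e 36 72 72 72) = 7d 7a; tag = H(b8 92 69 f4 5c 7d 7a) = f703

1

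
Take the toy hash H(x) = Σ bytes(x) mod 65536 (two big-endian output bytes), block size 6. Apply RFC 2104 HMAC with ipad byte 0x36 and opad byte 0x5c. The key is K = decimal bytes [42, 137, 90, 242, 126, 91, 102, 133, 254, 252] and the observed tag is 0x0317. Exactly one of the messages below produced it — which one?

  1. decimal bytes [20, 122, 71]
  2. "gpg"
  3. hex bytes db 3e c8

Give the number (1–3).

Key decimal bytes [42, 137, 90, 242, 126, 91, 102, 133, 254, 252] = 2a 89 5a f2 7e 5b 66 85 fe fc is 10 bytes > B = 6, so hash it first: H(key) = 05 bd, then zero-pad to 6 bytes: K' = 05 bd 00 00 00 00.
K' ⊕ ipad = 33 8b 36 36 36 36; K' ⊕ opad = 59 e1 5c 5c 5c 5c.
m1: inner = H(33 8b 36 36 36 36 14 7a 47) = 02 6b; tag = H(59 e1 5c 5c 5c 5c 02 6b) = 0317 ← matches
m2: inner = H(33 8b 36 36 36 36 67 70 67) = 02 d4; tag = H(59 e1 5c 5c 5c 5c 02 d4) = 0380
m3: inner = H(33 8b 36 36 36 36 db 3e c8) = 03 77; tag = H(59 e1 5c 5c 5c 5c 03 77) = 0324

1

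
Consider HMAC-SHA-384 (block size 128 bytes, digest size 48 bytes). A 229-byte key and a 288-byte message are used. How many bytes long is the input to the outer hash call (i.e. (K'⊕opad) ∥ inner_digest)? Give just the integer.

Key is 229 > 128 bytes, so it is hashed to 48 bytes then zero-padded to 128: |K'| = 128.
Outer input = (K'⊕opad) ∥ H(inner) → 128 + 48 = 176 bytes.

176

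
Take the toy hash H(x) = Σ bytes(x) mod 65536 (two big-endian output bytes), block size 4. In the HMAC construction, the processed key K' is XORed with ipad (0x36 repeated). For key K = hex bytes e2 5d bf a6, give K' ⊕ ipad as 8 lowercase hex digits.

Key hex bytes e2 5d bf a6 is exactly B = 4 bytes: K' = e2 5d bf a6.
XOR each byte with 0x36: e2⊕36=d4, 5d⊕36=6b, bf⊕36=89, a6⊕36=90.

d46b8990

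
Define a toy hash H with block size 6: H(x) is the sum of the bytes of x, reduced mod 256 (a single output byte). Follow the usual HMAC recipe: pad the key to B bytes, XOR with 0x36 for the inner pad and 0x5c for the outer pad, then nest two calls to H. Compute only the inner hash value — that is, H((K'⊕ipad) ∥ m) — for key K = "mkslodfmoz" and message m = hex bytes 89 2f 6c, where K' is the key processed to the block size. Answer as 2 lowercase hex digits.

Key "mkslodfmoz" = 6d 6b 73 6c 6f 64 66 6d 6f 7a is 10 bytes > B = 6, so hash it first: H(key) = 46, then zero-pad to 6 bytes: K' = 46 00 00 00 00 00.
K' ⊕ ipad = 70 36 36 36 36 36.
Inner input = 70 36 36 36 36 36 ∥ 89 2f 6c.
Inner hash: sum = 112+54+54+54+54+54+137+47+108 = 674; mod 256 = 162 → a2.

a2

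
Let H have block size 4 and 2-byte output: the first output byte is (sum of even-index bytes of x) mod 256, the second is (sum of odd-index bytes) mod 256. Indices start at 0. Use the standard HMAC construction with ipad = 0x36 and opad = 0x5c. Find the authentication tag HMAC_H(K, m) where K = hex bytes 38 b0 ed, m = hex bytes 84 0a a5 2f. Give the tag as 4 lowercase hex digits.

273d

Key hex bytes 38 b0 ed is 3 bytes ≤ B = 4; zero-pad to 4 bytes: K' = 38 b0 ed 00.
K' ⊕ ipad = 0e 86 db 36.  K' ⊕ opad = 64 ec b1 5c.
Inner input = (K'⊕ipad) ∥ m = 0e 86 db 36 ∥ 84 0a a5 2f.
Inner hash: even-index sum = 530 mod 256 = 18; odd-index sum = 245 mod 256 = 245 → 12 f5.
Outer input = (K'⊕opad) ∥ inner = 64 ec b1 5c ∥ 12 f5.
Outer hash (tag): even-index sum = 295 mod 256 = 39; odd-index sum = 573 mod 256 = 61 → 27 3d.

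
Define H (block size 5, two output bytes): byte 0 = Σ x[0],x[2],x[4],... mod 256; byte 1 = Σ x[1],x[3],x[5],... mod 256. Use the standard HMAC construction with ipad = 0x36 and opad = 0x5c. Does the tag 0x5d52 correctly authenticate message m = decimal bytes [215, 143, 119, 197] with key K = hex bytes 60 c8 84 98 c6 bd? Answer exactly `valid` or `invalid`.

invalid

Key hex bytes 60 c8 84 98 c6 bd is 6 bytes > B = 5, so hash it first: H(key) = aa 1d, then zero-pad to 5 bytes: K' = aa 1d 00 00 00.
K' ⊕ ipad = 9c 2b 36 36 36; K' ⊕ opad = f6 41 5c 5c 5c.
Inner hash: even-index sum = 604 mod 256 = 92; odd-index sum = 431 mod 256 = 175 → 5c af.
Outer hash (recomputed tag): even-index sum = 605 mod 256 = 93; odd-index sum = 249 mod 256 = 249 → 5d f9.
Recomputed tag = 5df9; claimed = 5d52 → mismatch.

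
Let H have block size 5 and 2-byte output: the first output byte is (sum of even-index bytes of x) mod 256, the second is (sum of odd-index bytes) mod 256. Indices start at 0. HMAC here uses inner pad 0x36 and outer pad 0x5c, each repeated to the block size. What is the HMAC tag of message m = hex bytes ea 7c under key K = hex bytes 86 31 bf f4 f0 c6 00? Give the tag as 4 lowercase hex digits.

1efe

Key hex bytes 86 31 bf f4 f0 c6 00 is 7 bytes > B = 5, so hash it first: H(key) = 35 eb, then zero-pad to 5 bytes: K' = 35 eb 00 00 00.
K' ⊕ ipad = 03 dd 36 36 36.  K' ⊕ opad = 69 b7 5c 5c 5c.
Inner input = (K'⊕ipad) ∥ m = 03 dd 36 36 36 ∥ ea 7c.
Inner hash: even-index sum = 235 mod 256 = 235; odd-index sum = 509 mod 256 = 253 → eb fd.
Outer input = (K'⊕opad) ∥ inner = 69 b7 5c 5c 5c ∥ eb fd.
Outer hash (tag): even-index sum = 542 mod 256 = 30; odd-index sum = 510 mod 256 = 254 → 1e fe.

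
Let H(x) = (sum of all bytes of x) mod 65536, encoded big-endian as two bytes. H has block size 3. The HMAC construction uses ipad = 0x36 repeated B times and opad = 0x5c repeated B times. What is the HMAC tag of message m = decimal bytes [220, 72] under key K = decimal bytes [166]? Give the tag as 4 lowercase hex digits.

Key decimal bytes [166] = a6 is 1 byte ≤ B = 3; zero-pad to 3 bytes: K' = a6 00 00.
K' ⊕ ipad = 90 36 36.  K' ⊕ opad = fa 5c 5c.
Inner input = (K'⊕ipad) ∥ m = 90 36 36 ∥ dc 48.
Inner hash: sum = 144+54+54+220+72 = 544 → 02 20.
Outer input = (K'⊕opad) ∥ inner = fa 5c 5c ∥ 02 20.
Outer hash (tag): sum = 250+92+92+2+32 = 468 → 01 d4.

01d4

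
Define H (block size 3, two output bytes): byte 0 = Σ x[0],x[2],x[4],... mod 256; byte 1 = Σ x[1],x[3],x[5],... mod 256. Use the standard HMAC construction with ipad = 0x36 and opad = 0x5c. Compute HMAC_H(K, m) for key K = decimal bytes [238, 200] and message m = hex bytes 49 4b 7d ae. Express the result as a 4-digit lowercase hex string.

Key decimal bytes [238, 200] = ee c8 is 2 bytes ≤ B = 3; zero-pad to 3 bytes: K' = ee c8 00.
K' ⊕ ipad = d8 fe 36.  K' ⊕ opad = b2 94 5c.
Inner input = (K'⊕ipad) ∥ m = d8 fe 36 ∥ 49 4b 7d ae.
Inner hash: even-index sum = 519 mod 256 = 7; odd-index sum = 452 mod 256 = 196 → 07 c4.
Outer input = (K'⊕opad) ∥ inner = b2 94 5c ∥ 07 c4.
Outer hash (tag): even-index sum = 466 mod 256 = 210; odd-index sum = 155 mod 256 = 155 → d2 9b.

d29b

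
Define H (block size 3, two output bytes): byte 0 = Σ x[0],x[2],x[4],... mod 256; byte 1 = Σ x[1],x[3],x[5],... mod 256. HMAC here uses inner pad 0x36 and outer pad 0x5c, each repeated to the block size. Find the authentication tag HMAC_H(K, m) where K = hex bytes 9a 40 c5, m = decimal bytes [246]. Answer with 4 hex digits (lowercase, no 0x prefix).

cbbb

Key hex bytes 9a 40 c5 is exactly B = 3 bytes: K' = 9a 40 c5.
K' ⊕ ipad = ac 76 f3.  K' ⊕ opad = c6 1c 99.
Inner input = (K'⊕ipad) ∥ m = ac 76 f3 ∥ f6.
Inner hash: even-index sum = 415 mod 256 = 159; odd-index sum = 364 mod 256 = 108 → 9f 6c.
Outer input = (K'⊕opad) ∥ inner = c6 1c 99 ∥ 9f 6c.
Outer hash (tag): even-index sum = 459 mod 256 = 203; odd-index sum = 187 mod 256 = 187 → cb bb.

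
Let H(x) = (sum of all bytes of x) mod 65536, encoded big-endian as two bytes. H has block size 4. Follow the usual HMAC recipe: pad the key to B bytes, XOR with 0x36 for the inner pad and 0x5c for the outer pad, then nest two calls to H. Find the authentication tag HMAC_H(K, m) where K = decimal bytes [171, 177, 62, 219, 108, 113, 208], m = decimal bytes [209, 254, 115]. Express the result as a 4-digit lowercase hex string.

Key decimal bytes [171, 177, 62, 219, 108, 113, 208] = ab b1 3e db 6c 71 d0 is 7 bytes > B = 4, so hash it first: H(key) = 04 22, then zero-pad to 4 bytes: K' = 04 22 00 00.
K' ⊕ ipad = 32 14 36 36.  K' ⊕ opad = 58 7e 5c 5c.
Inner input = (K'⊕ipad) ∥ m = 32 14 36 36 ∥ d1 fe 73.
Inner hash: sum = 50+20+54+54+209+254+115 = 756 → 02 f4.
Outer input = (K'⊕opad) ∥ inner = 58 7e 5c 5c ∥ 02 f4.
Outer hash (tag): sum = 88+126+92+92+2+244 = 644 → 02 84.

0284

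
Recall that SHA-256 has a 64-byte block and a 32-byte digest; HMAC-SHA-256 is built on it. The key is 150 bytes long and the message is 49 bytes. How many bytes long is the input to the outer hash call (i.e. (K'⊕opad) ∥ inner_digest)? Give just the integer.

96

Key is 150 > 64 bytes, so it is hashed to 32 bytes then zero-padded to 64: |K'| = 64.
Outer input = (K'⊕opad) ∥ H(inner) → 64 + 32 = 96 bytes.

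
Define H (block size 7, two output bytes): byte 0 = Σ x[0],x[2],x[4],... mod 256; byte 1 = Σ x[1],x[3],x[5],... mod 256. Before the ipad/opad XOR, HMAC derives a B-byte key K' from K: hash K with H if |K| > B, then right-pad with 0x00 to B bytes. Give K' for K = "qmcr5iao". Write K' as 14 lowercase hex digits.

6ab70000000000

|K| = 8 > B = 7, so first hash the key.
H(K): even-index sum = 362 mod 256 = 106; odd-index sum = 439 mod 256 = 183 → 6a b7.
Zero-pad H(K) = 6a b7 to 7 bytes: K' = 6a b7 00 00 00 00 00.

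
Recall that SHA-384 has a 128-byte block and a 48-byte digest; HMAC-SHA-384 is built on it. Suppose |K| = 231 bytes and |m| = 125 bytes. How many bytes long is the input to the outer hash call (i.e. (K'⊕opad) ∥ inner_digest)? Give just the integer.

176

Key is 231 > 128 bytes, so it is hashed to 48 bytes then zero-padded to 128: |K'| = 128.
Outer input = (K'⊕opad) ∥ H(inner) → 128 + 48 = 176 bytes.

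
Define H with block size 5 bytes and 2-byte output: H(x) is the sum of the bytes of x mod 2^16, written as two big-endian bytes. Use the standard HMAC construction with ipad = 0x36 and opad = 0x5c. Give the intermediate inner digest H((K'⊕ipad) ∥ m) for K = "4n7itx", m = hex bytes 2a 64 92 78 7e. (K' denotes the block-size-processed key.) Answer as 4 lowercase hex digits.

Key "4n7itx" = 34 6e 37 69 74 78 is 6 bytes > B = 5, so hash it first: H(key) = 02 2e, then zero-pad to 5 bytes: K' = 02 2e 00 00 00.
K' ⊕ ipad = 34 18 36 36 36.
Inner input = 34 18 36 36 36 ∥ 2a 64 92 78 7e.
Inner hash: sum = 52+24+54+54+54+42+100+146+120+126 = 772 → 03 04.

0304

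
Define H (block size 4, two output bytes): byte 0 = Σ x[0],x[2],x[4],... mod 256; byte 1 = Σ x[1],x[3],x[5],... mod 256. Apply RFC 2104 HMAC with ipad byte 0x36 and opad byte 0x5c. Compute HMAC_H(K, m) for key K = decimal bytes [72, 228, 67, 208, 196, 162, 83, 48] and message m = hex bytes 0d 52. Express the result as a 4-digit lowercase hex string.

316e

Key decimal bytes [72, 228, 67, 208, 196, 162, 83, 48] = 48 e4 43 d0 c4 a2 53 30 is 8 bytes > B = 4, so hash it first: H(key) = a2 86, then zero-pad to 4 bytes: K' = a2 86 00 00.
K' ⊕ ipad = 94 b0 36 36.  K' ⊕ opad = fe da 5c 5c.
Inner input = (K'⊕ipad) ∥ m = 94 b0 36 36 ∥ 0d 52.
Inner hash: even-index sum = 215 mod 256 = 215; odd-index sum = 312 mod 256 = 56 → d7 38.
Outer input = (K'⊕opad) ∥ inner = fe da 5c 5c ∥ d7 38.
Outer hash (tag): even-index sum = 561 mod 256 = 49; odd-index sum = 366 mod 256 = 110 → 31 6e.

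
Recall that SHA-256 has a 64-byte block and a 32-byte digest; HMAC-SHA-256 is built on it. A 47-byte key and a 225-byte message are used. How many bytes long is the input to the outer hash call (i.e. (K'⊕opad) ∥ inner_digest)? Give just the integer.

96

Key is 47 ≤ 64 bytes, zero-padded: |K'| = 64.
Outer input = (K'⊕opad) ∥ H(inner) → 64 + 32 = 96 bytes.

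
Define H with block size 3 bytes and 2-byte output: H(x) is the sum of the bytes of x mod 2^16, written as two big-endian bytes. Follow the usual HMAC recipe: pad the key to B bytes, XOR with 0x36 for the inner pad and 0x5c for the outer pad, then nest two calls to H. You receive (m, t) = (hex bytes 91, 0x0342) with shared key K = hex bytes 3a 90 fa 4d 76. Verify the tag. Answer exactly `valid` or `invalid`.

invalid

Key hex bytes 3a 90 fa 4d 76 is 5 bytes > B = 3, so hash it first: H(key) = 02 87, then zero-pad to 3 bytes: K' = 02 87 00.
K' ⊕ ipad = 34 b1 36; K' ⊕ opad = 5e db 5c.
Inner hash: sum = 52+177+54+145 = 428 → 01 ac.
Outer hash (recomputed tag): sum = 94+219+92+1+172 = 578 → 02 42.
Recomputed tag = 0242; claimed = 0342 → mismatch.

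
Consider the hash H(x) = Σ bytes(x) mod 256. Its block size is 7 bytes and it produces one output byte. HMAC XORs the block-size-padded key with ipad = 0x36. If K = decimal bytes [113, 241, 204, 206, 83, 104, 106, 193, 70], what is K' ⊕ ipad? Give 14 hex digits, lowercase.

Key decimal bytes [113, 241, 204, 206, 83, 104, 106, 193, 70] = 71 f1 cc ce 53 68 6a c1 46 is 9 bytes > B = 7, so hash it first: H(key) = 28, then zero-pad to 7 bytes: K' = 28 00 00 00 00 00 00.
XOR each byte with 0x36: 28⊕36=1e, 00⊕36=36, 00⊕36=36, 00⊕36=36, 00⊕36=36, 00⊕36=36, 00⊕36=36.

1e363636363636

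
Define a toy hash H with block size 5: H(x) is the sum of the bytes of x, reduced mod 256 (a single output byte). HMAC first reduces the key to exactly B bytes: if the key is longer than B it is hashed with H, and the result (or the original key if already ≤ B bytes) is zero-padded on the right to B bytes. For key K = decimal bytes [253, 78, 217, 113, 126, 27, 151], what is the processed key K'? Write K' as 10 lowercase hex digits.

|K| = 7 > B = 5, so first hash the key.
H(K): sum = 253+78+217+113+126+27+151 = 965; mod 256 = 197 → c5.
Zero-pad H(K) = c5 to 5 bytes: K' = c5 00 00 00 00.

c500000000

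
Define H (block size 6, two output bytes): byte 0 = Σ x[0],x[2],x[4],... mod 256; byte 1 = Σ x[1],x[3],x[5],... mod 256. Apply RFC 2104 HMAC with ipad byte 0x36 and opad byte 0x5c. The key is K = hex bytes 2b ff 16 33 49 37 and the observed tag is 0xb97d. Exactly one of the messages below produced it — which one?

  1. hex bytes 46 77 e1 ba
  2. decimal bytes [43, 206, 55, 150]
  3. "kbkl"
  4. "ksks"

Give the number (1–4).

1

Key hex bytes 2b ff 16 33 49 37 is exactly B = 6 bytes: K' = 2b ff 16 33 49 37.
K' ⊕ ipad = 1d c9 20 05 7f 01; K' ⊕ opad = 77 a3 4a 6f 15 6b.
m1: inner = H(1d c9 20 05 7f 01 46 77 e1 ba) = e3 00; tag = H(77 a3 4a 6f 15 6b e3 00) = b97d ← matches
m2: inner = H(1d c9 20 05 7f 01 2b ce 37 96) = 1e 33; tag = H(77 a3 4a 6f 15 6b 1e 33) = f4b0
m3: inner = H(1d c9 20 05 7f 01 6b 62 6b 6c) = 92 9d; tag = H(77 a3 4a 6f 15 6b 92 9d) = 681a
m4: inner = H(1d c9 20 05 7f 01 6b 73 6b 73) = 92 b5; tag = H(77 a3 4a 6f 15 6b 92 b5) = 6832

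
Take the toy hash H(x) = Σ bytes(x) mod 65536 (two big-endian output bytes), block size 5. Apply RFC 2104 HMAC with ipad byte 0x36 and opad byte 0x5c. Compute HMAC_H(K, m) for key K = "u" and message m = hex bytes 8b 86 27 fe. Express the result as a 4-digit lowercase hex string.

Key "u" = 75 is 1 byte ≤ B = 5; zero-pad to 5 bytes: K' = 75 00 00 00 00.
K' ⊕ ipad = 43 36 36 36 36.  K' ⊕ opad = 29 5c 5c 5c 5c.
Inner input = (K'⊕ipad) ∥ m = 43 36 36 36 36 ∥ 8b 86 27 fe.
Inner hash: sum = 67+54+54+54+54+139+134+39+254 = 849 → 03 51.
Outer input = (K'⊕opad) ∥ inner = 29 5c 5c 5c 5c ∥ 03 51.
Outer hash (tag): sum = 41+92+92+92+92+3+81 = 493 → 01 ed.

01ed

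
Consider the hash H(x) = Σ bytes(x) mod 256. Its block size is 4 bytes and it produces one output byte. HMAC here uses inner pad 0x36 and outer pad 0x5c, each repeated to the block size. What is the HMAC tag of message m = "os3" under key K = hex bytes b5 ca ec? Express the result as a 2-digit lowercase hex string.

2f

Key hex bytes b5 ca ec is 3 bytes ≤ B = 4; zero-pad to 4 bytes: K' = b5 ca ec 00.
K' ⊕ ipad = 83 fc da 36.  K' ⊕ opad = e9 96 b0 5c.
Inner input = (K'⊕ipad) ∥ m = 83 fc da 36 ∥ 6f 73 33.
Inner hash: sum = 131+252+218+54+111+115+51 = 932; mod 256 = 164 → a4.
Outer input = (K'⊕opad) ∥ inner = e9 96 b0 5c ∥ a4.
Outer hash (tag): sum = 233+150+176+92+164 = 815; mod 256 = 47 → 2f.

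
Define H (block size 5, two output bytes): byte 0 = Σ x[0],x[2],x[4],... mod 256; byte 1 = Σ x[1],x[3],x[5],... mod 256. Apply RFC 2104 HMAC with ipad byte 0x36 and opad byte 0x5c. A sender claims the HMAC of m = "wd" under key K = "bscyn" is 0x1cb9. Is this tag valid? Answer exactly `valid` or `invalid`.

invalid

Key "bscyn" = 62 73 63 79 6e is exactly B = 5 bytes: K' = 62 73 63 79 6e.
K' ⊕ ipad = 54 45 55 4f 58; K' ⊕ opad = 3e 2f 3f 25 32.
Inner hash: even-index sum = 357 mod 256 = 101; odd-index sum = 267 mod 256 = 11 → 65 0b.
Outer hash (recomputed tag): even-index sum = 186 mod 256 = 186; odd-index sum = 185 mod 256 = 185 → ba b9.
Recomputed tag = bab9; claimed = 1cb9 → mismatch.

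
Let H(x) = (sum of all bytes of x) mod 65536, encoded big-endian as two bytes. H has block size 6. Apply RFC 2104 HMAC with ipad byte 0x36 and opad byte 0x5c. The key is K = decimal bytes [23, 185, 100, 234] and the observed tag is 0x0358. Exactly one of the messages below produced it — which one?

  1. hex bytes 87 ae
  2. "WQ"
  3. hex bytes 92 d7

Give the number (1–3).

1

Key decimal bytes [23, 185, 100, 234] = 17 b9 64 ea is 4 bytes ≤ B = 6; zero-pad to 6 bytes: K' = 17 b9 64 ea 00 00.
K' ⊕ ipad = 21 8f 52 dc 36 36; K' ⊕ opad = 4b e5 38 b6 5c 5c.
m1: inner = H(21 8f 52 dc 36 36 87 ae) = 03 7f; tag = H(4b e5 38 b6 5c 5c 03 7f) = 0358 ← matches
m2: inner = H(21 8f 52 dc 36 36 57 51) = 02 f2; tag = H(4b e5 38 b6 5c 5c 02 f2) = 03ca
m3: inner = H(21 8f 52 dc 36 36 92 d7) = 03 b3; tag = H(4b e5 38 b6 5c 5c 03 b3) = 038c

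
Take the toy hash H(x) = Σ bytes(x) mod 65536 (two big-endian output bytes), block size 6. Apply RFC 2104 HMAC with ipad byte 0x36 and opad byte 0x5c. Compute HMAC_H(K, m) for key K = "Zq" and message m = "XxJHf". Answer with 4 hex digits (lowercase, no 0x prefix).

Key "Zq" = 5a 71 is 2 bytes ≤ B = 6; zero-pad to 6 bytes: K' = 5a 71 00 00 00 00.
K' ⊕ ipad = 6c 47 36 36 36 36.  K' ⊕ opad = 06 2d 5c 5c 5c 5c.
Inner input = (K'⊕ipad) ∥ m = 6c 47 36 36 36 36 ∥ 58 78 4a 48 66.
Inner hash: sum = 108+71+54+54+54+54+88+120+74+72+102 = 851 → 03 53.
Outer input = (K'⊕opad) ∥ inner = 06 2d 5c 5c 5c 5c ∥ 03 53.
Outer hash (tag): sum = 6+45+92+92+92+92+3+83 = 505 → 01 f9.

01f9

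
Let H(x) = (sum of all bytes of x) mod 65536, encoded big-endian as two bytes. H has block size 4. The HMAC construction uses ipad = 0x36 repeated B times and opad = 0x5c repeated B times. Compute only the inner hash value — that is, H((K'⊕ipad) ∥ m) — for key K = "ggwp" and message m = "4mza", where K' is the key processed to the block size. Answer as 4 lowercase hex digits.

Key "ggwp" = 67 67 77 70 is exactly B = 4 bytes: K' = 67 67 77 70.
K' ⊕ ipad = 51 51 41 46.
Inner input = 51 51 41 46 ∥ 34 6d 7a 61.
Inner hash: sum = 81+81+65+70+52+109+122+97 = 677 → 02 a5.

02a5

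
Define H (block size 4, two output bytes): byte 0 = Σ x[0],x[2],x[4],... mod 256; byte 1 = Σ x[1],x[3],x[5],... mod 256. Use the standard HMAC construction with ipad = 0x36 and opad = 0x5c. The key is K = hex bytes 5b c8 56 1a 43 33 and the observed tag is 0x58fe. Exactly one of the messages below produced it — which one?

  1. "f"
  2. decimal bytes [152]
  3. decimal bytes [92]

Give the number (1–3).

Key hex bytes 5b c8 56 1a 43 33 is 6 bytes > B = 4, so hash it first: H(key) = f4 15, then zero-pad to 4 bytes: K' = f4 15 00 00.
K' ⊕ ipad = c2 23 36 36; K' ⊕ opad = a8 49 5c 5c.
m1: inner = H(c2 23 36 36 66) = 5e 59; tag = H(a8 49 5c 5c 5e 59) = 62fe
m2: inner = H(c2 23 36 36 98) = 90 59; tag = H(a8 49 5c 5c 90 59) = 94fe
m3: inner = H(c2 23 36 36 5c) = 54 59; tag = H(a8 49 5c 5c 54 59) = 58fe ← matches

3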